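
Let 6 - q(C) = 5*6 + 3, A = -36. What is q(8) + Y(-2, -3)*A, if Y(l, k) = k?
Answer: 81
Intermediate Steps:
q(C) = -27 (q(C) = 6 - (5*6 + 3) = 6 - (30 + 3) = 6 - 1*33 = 6 - 33 = -27)
q(8) + Y(-2, -3)*A = -27 - 3*(-36) = -27 + 108 = 81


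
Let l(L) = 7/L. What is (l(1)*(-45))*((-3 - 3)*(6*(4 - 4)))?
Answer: 0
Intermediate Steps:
(l(1)*(-45))*((-3 - 3)*(6*(4 - 4))) = ((7/1)*(-45))*((-3 - 3)*(6*(4 - 4))) = ((7*1)*(-45))*(-36*0) = (7*(-45))*(-6*0) = -315*0 = 0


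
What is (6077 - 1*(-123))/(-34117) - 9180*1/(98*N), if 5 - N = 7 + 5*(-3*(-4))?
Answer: 68880715/51823723 ≈ 1.3291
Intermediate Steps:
N = -62 (N = 5 - (7 + 5*(-3*(-4))) = 5 - (7 + 5*12) = 5 - (7 + 60) = 5 - 1*67 = 5 - 67 = -62)
(6077 - 1*(-123))/(-34117) - 9180*1/(98*N) = (6077 - 1*(-123))/(-34117) - 9180/(98*(-62)) = (6077 + 123)*(-1/34117) - 9180/(-6076) = 6200*(-1/34117) - 9180*(-1/6076) = -6200/34117 + 2295/1519 = 68880715/51823723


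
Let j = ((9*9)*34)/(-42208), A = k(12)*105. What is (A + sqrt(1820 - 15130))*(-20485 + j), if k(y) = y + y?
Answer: -136179797355/2638 - 4755484987*I*sqrt(110)/21104 ≈ -5.1622e+7 - 2.3633e+6*I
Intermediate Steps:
k(y) = 2*y
A = 2520 (A = (2*12)*105 = 24*105 = 2520)
j = -1377/21104 (j = (81*34)*(-1/42208) = 2754*(-1/42208) = -1377/21104 ≈ -0.065248)
(A + sqrt(1820 - 15130))*(-20485 + j) = (2520 + sqrt(1820 - 15130))*(-20485 - 1377/21104) = (2520 + sqrt(-13310))*(-432316817/21104) = (2520 + 11*I*sqrt(110))*(-432316817/21104) = -136179797355/2638 - 4755484987*I*sqrt(110)/21104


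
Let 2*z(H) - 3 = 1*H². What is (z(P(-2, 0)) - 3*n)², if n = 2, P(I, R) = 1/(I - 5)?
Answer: 48400/2401 ≈ 20.158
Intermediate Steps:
P(I, R) = 1/(-5 + I)
z(H) = 3/2 + H²/2 (z(H) = 3/2 + (1*H²)/2 = 3/2 + H²/2)
(z(P(-2, 0)) - 3*n)² = ((3/2 + (1/(-5 - 2))²/2) - 3*2)² = ((3/2 + (1/(-7))²/2) - 6)² = ((3/2 + (-⅐)²/2) - 6)² = ((3/2 + (½)*(1/49)) - 6)² = ((3/2 + 1/98) - 6)² = (74/49 - 6)² = (-220/49)² = 48400/2401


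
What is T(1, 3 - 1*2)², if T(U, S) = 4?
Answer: 16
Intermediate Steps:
T(1, 3 - 1*2)² = 4² = 16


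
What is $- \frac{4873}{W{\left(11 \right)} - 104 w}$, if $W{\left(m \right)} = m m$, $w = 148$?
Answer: $\frac{4873}{15271} \approx 0.3191$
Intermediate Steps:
$W{\left(m \right)} = m^{2}$
$- \frac{4873}{W{\left(11 \right)} - 104 w} = - \frac{4873}{11^{2} - 15392} = - \frac{4873}{121 - 15392} = - \frac{4873}{-15271} = \left(-4873\right) \left(- \frac{1}{15271}\right) = \frac{4873}{15271}$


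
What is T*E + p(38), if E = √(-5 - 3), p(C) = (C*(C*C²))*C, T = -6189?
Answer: 79235168 - 12378*I*√2 ≈ 7.9235e+7 - 17505.0*I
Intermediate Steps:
p(C) = C⁵ (p(C) = (C*C³)*C = C⁴*C = C⁵)
E = 2*I*√2 (E = √(-8) = 2*I*√2 ≈ 2.8284*I)
T*E + p(38) = -12378*I*√2 + 38⁵ = -12378*I*√2 + 79235168 = 79235168 - 12378*I*√2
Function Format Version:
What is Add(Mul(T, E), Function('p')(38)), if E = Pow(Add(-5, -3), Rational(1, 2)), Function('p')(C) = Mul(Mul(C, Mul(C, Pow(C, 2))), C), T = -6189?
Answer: Add(79235168, Mul(-12378, I, Pow(2, Rational(1, 2)))) ≈ Add(7.9235e+7, Mul(-17505., I))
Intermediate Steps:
Function('p')(C) = Pow(C, 5) (Function('p')(C) = Mul(Mul(C, Pow(C, 3)), C) = Mul(Pow(C, 4), C) = Pow(C, 5))
E = Mul(2, I, Pow(2, Rational(1, 2))) (E = Pow(-8, Rational(1, 2)) = Mul(2, I, Pow(2, Rational(1, 2))) ≈ Mul(2.8284, I))
Add(Mul(T, E), Function('p')(38)) = Add(Mul(-6189, Mul(2, I, Pow(2, Rational(1, 2)))), Pow(38, 5)) = Add(Mul(-12378, I, Pow(2, Rational(1, 2))), 79235168) = Add(79235168, Mul(-12378, I, Pow(2, Rational(1, 2))))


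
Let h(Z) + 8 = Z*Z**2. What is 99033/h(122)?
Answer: 33011/605280 ≈ 0.054538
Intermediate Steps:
h(Z) = -8 + Z**3 (h(Z) = -8 + Z*Z**2 = -8 + Z**3)
99033/h(122) = 99033/(-8 + 122**3) = 99033/(-8 + 1815848) = 99033/1815840 = 99033*(1/1815840) = 33011/605280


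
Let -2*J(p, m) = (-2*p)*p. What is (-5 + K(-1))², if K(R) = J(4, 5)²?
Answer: 63001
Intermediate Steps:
J(p, m) = p² (J(p, m) = -(-2*p)*p/2 = -(-1)*p² = p²)
K(R) = 256 (K(R) = (4²)² = 16² = 256)
(-5 + K(-1))² = (-5 + 256)² = 251² = 63001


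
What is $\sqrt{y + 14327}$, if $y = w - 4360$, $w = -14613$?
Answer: $i \sqrt{4646} \approx 68.162 i$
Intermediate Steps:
$y = -18973$ ($y = -14613 - 4360 = -18973$)
$\sqrt{y + 14327} = \sqrt{-18973 + 14327} = \sqrt{-4646} = i \sqrt{4646}$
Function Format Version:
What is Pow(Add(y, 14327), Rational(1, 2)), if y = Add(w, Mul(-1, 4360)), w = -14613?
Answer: Mul(I, Pow(4646, Rational(1, 2))) ≈ Mul(68.162, I)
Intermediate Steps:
y = -18973 (y = Add(-14613, Mul(-1, 4360)) = Add(-14613, -4360) = -18973)
Pow(Add(y, 14327), Rational(1, 2)) = Pow(Add(-18973, 14327), Rational(1, 2)) = Pow(-4646, Rational(1, 2)) = Mul(I, Pow(4646, Rational(1, 2)))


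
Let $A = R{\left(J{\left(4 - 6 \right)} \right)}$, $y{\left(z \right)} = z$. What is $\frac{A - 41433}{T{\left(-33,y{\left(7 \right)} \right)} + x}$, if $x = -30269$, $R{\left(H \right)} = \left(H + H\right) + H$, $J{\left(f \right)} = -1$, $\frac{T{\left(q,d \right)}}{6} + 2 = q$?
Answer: $\frac{41436}{30479} \approx 1.3595$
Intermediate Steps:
$T{\left(q,d \right)} = -12 + 6 q$
$R{\left(H \right)} = 3 H$ ($R{\left(H \right)} = 2 H + H = 3 H$)
$A = -3$ ($A = 3 \left(-1\right) = -3$)
$\frac{A - 41433}{T{\left(-33,y{\left(7 \right)} \right)} + x} = \frac{-3 - 41433}{\left(-12 + 6 \left(-33\right)\right) - 30269} = - \frac{41436}{\left(-12 - 198\right) - 30269} = - \frac{41436}{-210 - 30269} = - \frac{41436}{-30479} = \left(-41436\right) \left(- \frac{1}{30479}\right) = \frac{41436}{30479}$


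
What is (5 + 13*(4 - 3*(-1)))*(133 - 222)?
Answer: -8544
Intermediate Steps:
(5 + 13*(4 - 3*(-1)))*(133 - 222) = (5 + 13*(4 + 3))*(-89) = (5 + 13*7)*(-89) = (5 + 91)*(-89) = 96*(-89) = -8544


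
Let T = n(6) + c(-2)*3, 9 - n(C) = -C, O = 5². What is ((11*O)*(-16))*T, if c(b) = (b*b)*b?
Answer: 39600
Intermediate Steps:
O = 25
c(b) = b³ (c(b) = b²*b = b³)
n(C) = 9 + C (n(C) = 9 - (-1)*C = 9 + C)
T = -9 (T = (9 + 6) + (-2)³*3 = 15 - 8*3 = 15 - 24 = -9)
((11*O)*(-16))*T = ((11*25)*(-16))*(-9) = (275*(-16))*(-9) = -4400*(-9) = 39600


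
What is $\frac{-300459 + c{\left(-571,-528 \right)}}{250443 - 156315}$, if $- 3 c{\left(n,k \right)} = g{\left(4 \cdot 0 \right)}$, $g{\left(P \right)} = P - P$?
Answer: $- \frac{100153}{31376} \approx -3.192$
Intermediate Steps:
$g{\left(P \right)} = 0$
$c{\left(n,k \right)} = 0$ ($c{\left(n,k \right)} = \left(- \frac{1}{3}\right) 0 = 0$)
$\frac{-300459 + c{\left(-571,-528 \right)}}{250443 - 156315} = \frac{-300459 + 0}{250443 - 156315} = - \frac{300459}{94128} = \left(-300459\right) \frac{1}{94128} = - \frac{100153}{31376}$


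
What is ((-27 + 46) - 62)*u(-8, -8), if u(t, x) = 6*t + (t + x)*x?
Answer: -3440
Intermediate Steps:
u(t, x) = 6*t + x*(t + x)
((-27 + 46) - 62)*u(-8, -8) = ((-27 + 46) - 62)*((-8)² + 6*(-8) - 8*(-8)) = (19 - 62)*(64 - 48 + 64) = -43*80 = -3440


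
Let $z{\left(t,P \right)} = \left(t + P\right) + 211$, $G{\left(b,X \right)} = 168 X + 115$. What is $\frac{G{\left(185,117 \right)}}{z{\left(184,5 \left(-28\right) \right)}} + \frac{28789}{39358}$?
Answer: $\frac{46205189}{590370} \approx 78.265$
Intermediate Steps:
$G{\left(b,X \right)} = 115 + 168 X$
$z{\left(t,P \right)} = 211 + P + t$ ($z{\left(t,P \right)} = \left(P + t\right) + 211 = 211 + P + t$)
$\frac{G{\left(185,117 \right)}}{z{\left(184,5 \left(-28\right) \right)}} + \frac{28789}{39358} = \frac{115 + 168 \cdot 117}{211 + 5 \left(-28\right) + 184} + \frac{28789}{39358} = \frac{115 + 19656}{211 - 140 + 184} + 28789 \cdot \frac{1}{39358} = \frac{19771}{255} + \frac{28789}{39358} = 19771 \cdot \frac{1}{255} + \frac{28789}{39358} = \frac{1163}{15} + \frac{28789}{39358} = \frac{46205189}{590370}$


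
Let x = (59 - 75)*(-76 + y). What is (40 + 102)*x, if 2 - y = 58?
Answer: 299904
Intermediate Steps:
y = -56 (y = 2 - 1*58 = 2 - 58 = -56)
x = 2112 (x = (59 - 75)*(-76 - 56) = -16*(-132) = 2112)
(40 + 102)*x = (40 + 102)*2112 = 142*2112 = 299904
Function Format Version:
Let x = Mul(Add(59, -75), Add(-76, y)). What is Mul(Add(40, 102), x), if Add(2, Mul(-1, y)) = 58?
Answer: 299904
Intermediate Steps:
y = -56 (y = Add(2, Mul(-1, 58)) = Add(2, -58) = -56)
x = 2112 (x = Mul(Add(59, -75), Add(-76, -56)) = Mul(-16, -132) = 2112)
Mul(Add(40, 102), x) = Mul(Add(40, 102), 2112) = Mul(142, 2112) = 299904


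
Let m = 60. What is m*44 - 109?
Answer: 2531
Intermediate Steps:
m*44 - 109 = 60*44 - 109 = 2640 - 109 = 2531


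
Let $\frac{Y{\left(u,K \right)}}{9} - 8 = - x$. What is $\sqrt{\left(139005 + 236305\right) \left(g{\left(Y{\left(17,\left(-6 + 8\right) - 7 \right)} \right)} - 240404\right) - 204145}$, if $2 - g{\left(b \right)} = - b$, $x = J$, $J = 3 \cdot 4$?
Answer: $5 i \sqrt{3609559597} \approx 3.004 \cdot 10^{5} i$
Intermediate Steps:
$J = 12$
$x = 12$
$Y{\left(u,K \right)} = -36$ ($Y{\left(u,K \right)} = 72 + 9 \left(\left(-1\right) 12\right) = 72 + 9 \left(-12\right) = 72 - 108 = -36$)
$g{\left(b \right)} = 2 + b$ ($g{\left(b \right)} = 2 - - b = 2 + b$)
$\sqrt{\left(139005 + 236305\right) \left(g{\left(Y{\left(17,\left(-6 + 8\right) - 7 \right)} \right)} - 240404\right) - 204145} = \sqrt{\left(139005 + 236305\right) \left(\left(2 - 36\right) - 240404\right) - 204145} = \sqrt{375310 \left(-34 - 240404\right) - 204145} = \sqrt{375310 \left(-240438\right) - 204145} = \sqrt{-90238785780 - 204145} = \sqrt{-90238989925} = 5 i \sqrt{3609559597}$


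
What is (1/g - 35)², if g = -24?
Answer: 707281/576 ≈ 1227.9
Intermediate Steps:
(1/g - 35)² = (1/(-24) - 35)² = (-1/24 - 35)² = (-841/24)² = 707281/576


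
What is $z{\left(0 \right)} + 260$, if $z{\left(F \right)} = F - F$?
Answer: $260$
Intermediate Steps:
$z{\left(F \right)} = 0$
$z{\left(0 \right)} + 260 = 0 + 260 = 260$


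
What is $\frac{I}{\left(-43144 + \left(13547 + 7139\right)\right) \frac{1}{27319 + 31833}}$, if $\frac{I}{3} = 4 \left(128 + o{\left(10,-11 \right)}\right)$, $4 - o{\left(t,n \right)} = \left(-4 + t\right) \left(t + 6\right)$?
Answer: $- \frac{4258944}{3743} \approx -1137.8$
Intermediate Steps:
$o{\left(t,n \right)} = 4 - \left(-4 + t\right) \left(6 + t\right)$ ($o{\left(t,n \right)} = 4 - \left(-4 + t\right) \left(t + 6\right) = 4 - \left(-4 + t\right) \left(6 + t\right)$)
$I = 432$ ($I = 3 \cdot 4 \left(128 - 92\right) = 3 \cdot 4 \cdot 36 = 3 \cdot 144 = 432$)
$\frac{I}{\left(-43144 + \left(13547 + 7139\right)\right) \frac{1}{27319 + 31833}} = \frac{432}{\left(-43144 + \left(13547 + 7139\right)\right) \frac{1}{27319 + 31833}} = \frac{432}{\left(-43144 + 20686\right) \frac{1}{59152}} = \frac{432}{\left(-22458\right) \frac{1}{59152}} = \frac{432}{- \frac{11229}{29576}} = 432 \left(- \frac{29576}{11229}\right) = - \frac{4258944}{3743}$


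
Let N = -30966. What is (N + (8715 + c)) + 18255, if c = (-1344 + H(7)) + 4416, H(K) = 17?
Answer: -907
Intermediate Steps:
c = 3089 (c = (-1344 + 17) + 4416 = -1327 + 4416 = 3089)
(N + (8715 + c)) + 18255 = (-30966 + (8715 + 3089)) + 18255 = (-30966 + 11804) + 18255 = -19162 + 18255 = -907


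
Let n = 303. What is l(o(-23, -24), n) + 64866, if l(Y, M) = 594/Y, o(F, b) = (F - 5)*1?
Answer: 907827/14 ≈ 64845.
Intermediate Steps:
o(F, b) = -5 + F (o(F, b) = (-5 + F)*1 = -5 + F)
l(o(-23, -24), n) + 64866 = 594/(-5 - 23) + 64866 = 594/(-28) + 64866 = 594*(-1/28) + 64866 = -297/14 + 64866 = 907827/14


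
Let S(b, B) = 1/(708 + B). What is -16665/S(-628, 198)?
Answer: -15098490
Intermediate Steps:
-16665/S(-628, 198) = -16665/(1/(708 + 198)) = -16665/(1/906) = -16665/1/906 = -16665*906 = -15098490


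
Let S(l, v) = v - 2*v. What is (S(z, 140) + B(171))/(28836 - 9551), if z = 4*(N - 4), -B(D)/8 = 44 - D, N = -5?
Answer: 876/19285 ≈ 0.045424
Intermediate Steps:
B(D) = -352 + 8*D (B(D) = -8*(44 - D) = -352 + 8*D)
z = -36 (z = 4*(-5 - 4) = 4*(-9) = -36)
S(l, v) = -v
(S(z, 140) + B(171))/(28836 - 9551) = (-1*140 + (-352 + 8*171))/(28836 - 9551) = (-140 + (-352 + 1368))/19285 = (-140 + 1016)*(1/19285) = 876*(1/19285) = 876/19285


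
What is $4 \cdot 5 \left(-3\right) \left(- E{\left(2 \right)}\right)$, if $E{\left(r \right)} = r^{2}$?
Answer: $240$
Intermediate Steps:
$4 \cdot 5 \left(-3\right) \left(- E{\left(2 \right)}\right) = 4 \cdot 5 \left(-3\right) \left(- 2^{2}\right) = 20 \left(-3\right) \left(\left(-1\right) 4\right) = \left(-60\right) \left(-4\right) = 240$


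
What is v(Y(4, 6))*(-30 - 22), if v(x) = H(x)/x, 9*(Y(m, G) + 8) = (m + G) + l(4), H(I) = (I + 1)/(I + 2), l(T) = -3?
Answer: 2016/235 ≈ 8.5787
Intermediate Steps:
H(I) = (1 + I)/(2 + I)
Y(m, G) = -25/3 + G/9 + m/9 (Y(m, G) = -8 + ((m + G) - 3)/9 = -8 + ((G + m) - 3)/9 = -8 + (-3 + G + m)/9 = -8 + (-1/3 + G/9 + m/9) = -25/3 + G/9 + m/9)
v(x) = (1 + x)/(x*(2 + x)) (v(x) = ((1 + x)/(2 + x))/x = (1 + x)/(x*(2 + x)))
v(Y(4, 6))*(-30 - 22) = ((1 + (-25/3 + (1/9)*6 + (1/9)*4))/((-25/3 + (1/9)*6 + (1/9)*4)*(2 + (-25/3 + (1/9)*6 + (1/9)*4))))*(-30 - 22) = ((1 + (-25/3 + 2/3 + 4/9))/((-25/3 + 2/3 + 4/9)*(2 + (-25/3 + 2/3 + 4/9))))*(-52) = ((1 - 65/9)/((-65/9)*(2 - 65/9)))*(-52) = -9/65*(-56/9)/(-47/9)*(-52) = -9/65*(-9/47)*(-56/9)*(-52) = -504/3055*(-52) = 2016/235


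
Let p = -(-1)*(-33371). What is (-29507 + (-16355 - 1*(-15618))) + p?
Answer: -63615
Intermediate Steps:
p = -33371 (p = -1*33371 = -33371)
(-29507 + (-16355 - 1*(-15618))) + p = (-29507 + (-16355 - 1*(-15618))) - 33371 = (-29507 + (-16355 + 15618)) - 33371 = (-29507 - 737) - 33371 = -30244 - 33371 = -63615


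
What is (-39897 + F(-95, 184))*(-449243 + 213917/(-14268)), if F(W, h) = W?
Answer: 64087310383918/3567 ≈ 1.7967e+10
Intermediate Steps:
(-39897 + F(-95, 184))*(-449243 + 213917/(-14268)) = (-39897 - 95)*(-449243 + 213917/(-14268)) = -39992*(-449243 + 213917*(-1/14268)) = -39992*(-449243 - 213917/14268) = -39992*(-6410013041/14268) = 64087310383918/3567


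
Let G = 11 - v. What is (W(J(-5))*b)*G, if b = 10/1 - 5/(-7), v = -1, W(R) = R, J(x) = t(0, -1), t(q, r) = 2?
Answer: 1800/7 ≈ 257.14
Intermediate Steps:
J(x) = 2
b = 75/7 (b = 10*1 - 5*(-⅐) = 10 + 5/7 = 75/7 ≈ 10.714)
G = 12 (G = 11 - 1*(-1) = 11 + 1 = 12)
(W(J(-5))*b)*G = (2*(75/7))*12 = (150/7)*12 = 1800/7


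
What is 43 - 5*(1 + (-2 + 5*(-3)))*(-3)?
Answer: -197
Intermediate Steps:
43 - 5*(1 + (-2 + 5*(-3)))*(-3) = 43 - 5*(1 + (-2 - 15))*(-3) = 43 - 5*(1 - 17)*(-3) = 43 - 5*(-16)*(-3) = 43 + 80*(-3) = 43 - 240 = -197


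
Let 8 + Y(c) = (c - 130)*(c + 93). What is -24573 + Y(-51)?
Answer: -32183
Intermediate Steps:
Y(c) = -8 + (-130 + c)*(93 + c) (Y(c) = -8 + (c - 130)*(c + 93) = -8 + (-130 + c)*(93 + c))
-24573 + Y(-51) = -24573 + (-12098 + (-51)² - 37*(-51)) = -24573 + (-12098 + 2601 + 1887) = -24573 - 7610 = -32183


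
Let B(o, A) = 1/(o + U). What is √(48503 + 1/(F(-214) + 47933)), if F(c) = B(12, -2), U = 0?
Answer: √16047294618905291/575197 ≈ 220.23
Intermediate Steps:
B(o, A) = 1/o (B(o, A) = 1/(o + 0) = 1/o)
F(c) = 1/12
√(48503 + 1/(F(-214) + 47933)) = √(48503 + 1/(1/12 + 47933)) = √(48503 + 1/(575197/12)) = √(48503 + 12/575197) = √(27898780103/575197) = √16047294618905291/575197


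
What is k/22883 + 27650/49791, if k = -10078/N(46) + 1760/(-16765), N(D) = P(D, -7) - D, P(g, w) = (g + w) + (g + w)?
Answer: 4728907725713/8732112159792 ≈ 0.54155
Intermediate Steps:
P(g, w) = 2*g + 2*w
N(D) = -14 + D (N(D) = (2*D + 2*(-7)) - D = (2*D - 14) - D = (-14 + 2*D) - D = -14 + D)
k = -16901399/53648 (k = -10078/(-14 + 46) + 1760/(-16765) = -10078/32 + 1760*(-1/16765) = -10078*1/32 - 352/3353 = -5039/16 - 352/3353 = -16901399/53648 ≈ -315.04)
k/22883 + 27650/49791 = -16901399/53648/22883 + 27650/49791 = -16901399/53648*1/22883 + 27650*(1/49791) = -16901399/1227627184 + 3950/7113 = 4728907725713/8732112159792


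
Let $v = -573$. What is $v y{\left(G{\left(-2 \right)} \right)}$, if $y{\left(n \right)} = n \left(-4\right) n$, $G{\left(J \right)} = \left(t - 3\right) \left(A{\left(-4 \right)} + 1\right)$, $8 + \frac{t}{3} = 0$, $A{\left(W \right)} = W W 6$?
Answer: $15721197012$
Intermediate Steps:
$A{\left(W \right)} = 6 W^{2}$ ($A{\left(W \right)} = W^{2} \cdot 6 = 6 W^{2}$)
$t = -24$ ($t = -24 + 3 \cdot 0 = -24 + 0 = -24$)
$G{\left(J \right)} = -2619$ ($G{\left(J \right)} = \left(-24 - 3\right) \left(6 \left(-4\right)^{2} + 1\right) = - 27 \left(6 \cdot 16 + 1\right) = - 27 \left(96 + 1\right) = \left(-27\right) 97 = -2619$)
$y{\left(n \right)} = - 4 n^{2}$ ($y{\left(n \right)} = - 4 n n = - 4 n^{2}$)
$v y{\left(G{\left(-2 \right)} \right)} = - 573 \left(- 4 \left(-2619\right)^{2}\right) = - 573 \left(\left(-4\right) 6859161\right) = \left(-573\right) \left(-27436644\right) = 15721197012$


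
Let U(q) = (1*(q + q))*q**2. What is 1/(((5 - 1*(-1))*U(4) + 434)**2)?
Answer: 1/1444804 ≈ 6.9214e-7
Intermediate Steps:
U(q) = 2*q**3 (U(q) = (1*(2*q))*q**2 = (2*q)*q**2 = 2*q**3)
1/(((5 - 1*(-1))*U(4) + 434)**2) = 1/(((5 - 1*(-1))*(2*4**3) + 434)**2) = 1/(((5 + 1)*(2*64) + 434)**2) = 1/((6*128 + 434)**2) = 1/((768 + 434)**2) = 1/(1202**2) = 1/1444804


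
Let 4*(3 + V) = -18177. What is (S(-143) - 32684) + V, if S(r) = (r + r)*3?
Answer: -152357/4 ≈ -38089.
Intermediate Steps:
V = -18189/4 (V = -3 + (1/4)*(-18177) = -3 - 18177/4 = -18189/4 ≈ -4547.3)
S(r) = 6*r (S(r) = (2*r)*3 = 6*r)
(S(-143) - 32684) + V = (6*(-143) - 32684) - 18189/4 = (-858 - 32684) - 18189/4 = -33542 - 18189/4 = -152357/4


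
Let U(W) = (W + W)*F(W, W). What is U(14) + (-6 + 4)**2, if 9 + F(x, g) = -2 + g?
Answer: 88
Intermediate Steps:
F(x, g) = -11 + g (F(x, g) = -9 + (-2 + g) = -11 + g)
U(W) = 2*W*(-11 + W) (U(W) = (W + W)*(-11 + W) = (2*W)*(-11 + W) = 2*W*(-11 + W))
U(14) + (-6 + 4)**2 = 2*14*(-11 + 14) + (-6 + 4)**2 = 2*14*3 + (-2)**2 = 84 + 4 = 88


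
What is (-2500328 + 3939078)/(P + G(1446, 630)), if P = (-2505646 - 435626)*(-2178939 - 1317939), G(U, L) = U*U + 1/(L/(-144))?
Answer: 25178125/179992250195306 ≈ 1.3988e-7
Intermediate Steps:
G(U, L) = U² - 144/L (G(U, L) = U² + 1/(L*(-1/144)) = U² + 1/(-L/144) = U² - 144/L)
P = 10285269348816 (P = -2941272*(-3496878) = 10285269348816)
(-2500328 + 3939078)/(P + G(1446, 630)) = (-2500328 + 3939078)/(10285269348816 + (1446² - 144/630)) = 1438750/(10285269348816 + (2090916 - 144*1/630)) = 1438750/(10285269348816 + (2090916 - 8/35)) = 1438750/(10285269348816 + 73182052/35) = 1438750/(359984500390612/35) = 1438750*(35/359984500390612) = 25178125/179992250195306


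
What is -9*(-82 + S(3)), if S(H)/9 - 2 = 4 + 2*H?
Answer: -234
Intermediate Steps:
S(H) = 54 + 18*H (S(H) = 18 + 9*(4 + 2*H) = 18 + (36 + 18*H) = 54 + 18*H)
-9*(-82 + S(3)) = -9*(-82 + (54 + 18*3)) = -9*(-82 + (54 + 54)) = -9*(-82 + 108) = -9*26 = -234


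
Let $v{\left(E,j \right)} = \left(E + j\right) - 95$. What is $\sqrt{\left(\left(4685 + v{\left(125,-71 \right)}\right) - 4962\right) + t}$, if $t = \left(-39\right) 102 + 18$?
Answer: $i \sqrt{4278} \approx 65.406 i$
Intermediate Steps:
$v{\left(E,j \right)} = -95 + E + j$
$t = -3960$ ($t = -3978 + 18 = -3960$)
$\sqrt{\left(\left(4685 + v{\left(125,-71 \right)}\right) - 4962\right) + t} = \sqrt{\left(\left(4685 - 41\right) - 4962\right) - 3960} = \sqrt{\left(4644 - 4962\right) - 3960} = \sqrt{-318 - 3960} = \sqrt{-4278} = i \sqrt{4278}$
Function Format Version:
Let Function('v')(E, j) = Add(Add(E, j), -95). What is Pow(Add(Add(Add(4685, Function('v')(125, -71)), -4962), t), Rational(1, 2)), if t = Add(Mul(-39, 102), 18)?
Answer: Mul(I, Pow(4278, Rational(1, 2))) ≈ Mul(65.406, I)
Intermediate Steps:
Function('v')(E, j) = Add(-95, E, j)
t = -3960 (t = Add(-3978, 18) = -3960)
Pow(Add(Add(Add(4685, Function('v')(125, -71)), -4962), t), Rational(1, 2)) = Pow(Add(Add(Add(4685, Add(-95, 125, -71)), -4962), -3960), Rational(1, 2)) = Pow(Add(Add(Add(4685, -41), -4962), -3960), Rational(1, 2)) = Pow(Add(Add(4644, -4962), -3960), Rational(1, 2)) = Pow(Add(-318, -3960), Rational(1, 2)) = Pow(-4278, Rational(1, 2)) = Mul(I, Pow(4278, Rational(1, 2)))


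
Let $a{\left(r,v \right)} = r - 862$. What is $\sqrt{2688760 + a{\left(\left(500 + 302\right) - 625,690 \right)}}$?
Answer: $15 \sqrt{11947} \approx 1639.5$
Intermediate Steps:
$a{\left(r,v \right)} = -862 + r$
$\sqrt{2688760 + a{\left(\left(500 + 302\right) - 625,690 \right)}} = \sqrt{2688760 + \left(-862 + \left(\left(500 + 302\right) - 625\right)\right)} = \sqrt{2688760 + \left(-862 + \left(802 - 625\right)\right)} = \sqrt{2688760 + \left(-862 + 177\right)} = \sqrt{2688760 - 685} = \sqrt{2688075} = 15 \sqrt{11947}$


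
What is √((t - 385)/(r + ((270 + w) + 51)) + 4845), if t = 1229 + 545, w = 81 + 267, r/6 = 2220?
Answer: √105349750774/4663 ≈ 69.607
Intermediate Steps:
r = 13320 (r = 6*2220 = 13320)
w = 348
t = 1774
√((t - 385)/(r + ((270 + w) + 51)) + 4845) = √((1774 - 385)/(13320 + ((270 + 348) + 51)) + 4845) = √(1389/(13320 + (618 + 51)) + 4845) = √(1389/(13320 + 669) + 4845) = √(1389/13989 + 4845) = √(1389*(1/13989) + 4845) = √(463/4663 + 4845) = √(22592698/4663) = √105349750774/4663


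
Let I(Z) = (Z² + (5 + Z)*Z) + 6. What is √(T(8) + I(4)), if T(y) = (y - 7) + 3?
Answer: √62 ≈ 7.8740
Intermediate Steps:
T(y) = -4 + y (T(y) = (-7 + y) + 3 = -4 + y)
I(Z) = 6 + Z² + Z*(5 + Z) (I(Z) = (Z² + Z*(5 + Z)) + 6 = 6 + Z² + Z*(5 + Z))
√(T(8) + I(4)) = √((-4 + 8) + (6 + 2*4² + 5*4)) = √(4 + (6 + 2*16 + 20)) = √(4 + (6 + 32 + 20)) = √(4 + 58) = √62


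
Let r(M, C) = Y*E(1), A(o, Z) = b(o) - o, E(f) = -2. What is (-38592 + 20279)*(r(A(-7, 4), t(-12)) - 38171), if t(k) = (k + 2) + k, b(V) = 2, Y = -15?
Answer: 698476133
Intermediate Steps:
t(k) = 2 + 2*k (t(k) = (2 + k) + k = 2 + 2*k)
A(o, Z) = 2 - o
r(M, C) = 30 (r(M, C) = -15*(-2) = 30)
(-38592 + 20279)*(r(A(-7, 4), t(-12)) - 38171) = (-38592 + 20279)*(30 - 38171) = -18313*(-38141) = 698476133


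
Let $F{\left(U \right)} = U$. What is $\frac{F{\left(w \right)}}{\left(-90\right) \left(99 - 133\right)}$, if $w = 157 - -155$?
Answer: $\frac{26}{255} \approx 0.10196$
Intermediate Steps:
$w = 312$ ($w = 157 + 155 = 312$)
$\frac{F{\left(w \right)}}{\left(-90\right) \left(99 - 133\right)} = \frac{312}{\left(-90\right) \left(99 - 133\right)} = \frac{312}{\left(-90\right) \left(-34\right)} = \frac{312}{3060} = 312 \cdot \frac{1}{3060} = \frac{26}{255}$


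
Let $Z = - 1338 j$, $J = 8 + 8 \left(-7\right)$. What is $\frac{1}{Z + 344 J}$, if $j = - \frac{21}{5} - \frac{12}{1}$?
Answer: $\frac{5}{25818} \approx 0.00019366$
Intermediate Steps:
$J = -48$ ($J = 8 - 56 = -48$)
$j = - \frac{81}{5}$ ($j = \left(-21\right) \frac{1}{5} - 12 = - \frac{21}{5} - 12 = - \frac{81}{5} \approx -16.2$)
$Z = \frac{108378}{5}$ ($Z = \left(-1338\right) \left(- \frac{81}{5}\right) = \frac{108378}{5} \approx 21676.0$)
$\frac{1}{Z + 344 J} = \frac{1}{\frac{108378}{5} + 344 \left(-48\right)} = \frac{1}{\frac{108378}{5} - 16512} = \frac{1}{\frac{25818}{5}} = \frac{5}{25818}$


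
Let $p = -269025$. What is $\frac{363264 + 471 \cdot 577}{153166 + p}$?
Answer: $- \frac{635031}{115859} \approx -5.4811$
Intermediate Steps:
$\frac{363264 + 471 \cdot 577}{153166 + p} = \frac{363264 + 471 \cdot 577}{153166 - 269025} = \frac{363264 + 271767}{-115859} = 635031 \left(- \frac{1}{115859}\right) = - \frac{635031}{115859}$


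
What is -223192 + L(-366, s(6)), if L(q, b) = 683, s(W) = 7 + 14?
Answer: -222509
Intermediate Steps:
s(W) = 21
-223192 + L(-366, s(6)) = -223192 + 683 = -222509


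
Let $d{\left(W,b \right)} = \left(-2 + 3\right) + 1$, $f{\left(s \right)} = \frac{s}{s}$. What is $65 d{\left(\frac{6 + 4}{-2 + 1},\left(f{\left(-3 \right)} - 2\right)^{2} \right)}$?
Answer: $130$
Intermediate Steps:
$f{\left(s \right)} = 1$
$d{\left(W,b \right)} = 2$ ($d{\left(W,b \right)} = 1 + 1 = 2$)
$65 d{\left(\frac{6 + 4}{-2 + 1},\left(f{\left(-3 \right)} - 2\right)^{2} \right)} = 65 \cdot 2 = 130$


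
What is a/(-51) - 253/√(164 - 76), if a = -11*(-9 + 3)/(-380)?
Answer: 11/3230 - 23*√22/4 ≈ -26.966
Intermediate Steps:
a = -33/190 (a = -11*(-6)*(-1/380) = 66*(-1/380) = -33/190 ≈ -0.17368)
a/(-51) - 253/√(164 - 76) = -33/190/(-51) - 253/√(164 - 76) = -33/190*(-1/51) - 253*√22/44 = 11/3230 - 253*√22/44 = 11/3230 - 23*√22/4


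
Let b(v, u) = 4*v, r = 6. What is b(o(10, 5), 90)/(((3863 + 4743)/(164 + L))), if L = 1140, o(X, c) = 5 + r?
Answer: 28688/4303 ≈ 6.6670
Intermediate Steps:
o(X, c) = 11 (o(X, c) = 5 + 6 = 11)
b(o(10, 5), 90)/(((3863 + 4743)/(164 + L))) = (4*11)/(((3863 + 4743)/(164 + 1140))) = 44/((8606/1304)) = 44/((8606*(1/1304))) = 44/(4303/652) = 44*(652/4303) = 28688/4303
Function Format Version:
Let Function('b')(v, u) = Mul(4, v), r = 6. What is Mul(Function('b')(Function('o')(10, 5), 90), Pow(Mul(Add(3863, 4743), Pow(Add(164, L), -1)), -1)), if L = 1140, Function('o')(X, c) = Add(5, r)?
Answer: Rational(28688, 4303) ≈ 6.6670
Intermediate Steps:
Function('o')(X, c) = 11 (Function('o')(X, c) = Add(5, 6) = 11)
Mul(Function('b')(Function('o')(10, 5), 90), Pow(Mul(Add(3863, 4743), Pow(Add(164, L), -1)), -1)) = Mul(Mul(4, 11), Pow(Mul(Add(3863, 4743), Pow(Add(164, 1140), -1)), -1)) = Mul(44, Pow(Mul(8606, Pow(1304, -1)), -1)) = Mul(44, Pow(Mul(8606, Rational(1, 1304)), -1)) = Mul(44, Pow(Rational(4303, 652), -1)) = Mul(44, Rational(652, 4303)) = Rational(28688, 4303)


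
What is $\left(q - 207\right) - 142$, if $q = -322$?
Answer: $-671$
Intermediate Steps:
$\left(q - 207\right) - 142 = \left(-322 - 207\right) - 142 = -529 - 142 = -671$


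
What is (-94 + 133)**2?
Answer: 1521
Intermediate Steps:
(-94 + 133)**2 = 39**2 = 1521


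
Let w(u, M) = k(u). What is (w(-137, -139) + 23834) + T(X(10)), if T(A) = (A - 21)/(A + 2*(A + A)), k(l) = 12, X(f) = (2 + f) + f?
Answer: 2623061/110 ≈ 23846.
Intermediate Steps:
X(f) = 2 + 2*f
w(u, M) = 12
T(A) = (-21 + A)/(5*A) (T(A) = (-21 + A)/(A + 2*(2*A)) = (-21 + A)/(A + 4*A) = (-21 + A)/((5*A)) = (-21 + A)*(1/(5*A)) = (-21 + A)/(5*A))
(w(-137, -139) + 23834) + T(X(10)) = (12 + 23834) + (-21 + (2 + 2*10))/(5*(2 + 2*10)) = 23846 + (-21 + (2 + 20))/(5*(2 + 20)) = 23846 + (⅕)*(-21 + 22)/22 = 23846 + (⅕)*(1/22)*1 = 23846 + 1/110 = 2623061/110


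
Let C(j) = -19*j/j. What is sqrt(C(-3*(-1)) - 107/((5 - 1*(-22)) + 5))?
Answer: I*sqrt(1430)/8 ≈ 4.7269*I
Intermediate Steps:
C(j) = -19 (C(j) = -19*1 = -19)
sqrt(C(-3*(-1)) - 107/((5 - 1*(-22)) + 5)) = sqrt(-19 - 107/((5 - 1*(-22)) + 5)) = sqrt(-19 - 107/((5 + 22) + 5)) = sqrt(-19 - 107/(27 + 5)) = sqrt(-19 - 107/32) = sqrt(-715/32) = I*sqrt(1430)/8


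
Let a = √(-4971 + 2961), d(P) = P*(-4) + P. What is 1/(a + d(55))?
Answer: -11/1949 - I*√2010/29235 ≈ -0.0056439 - 0.0015335*I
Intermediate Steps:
d(P) = -3*P (d(P) = -4*P + P = -3*P)
a = I*√2010 (a = √(-2010) = I*√2010 ≈ 44.833*I)
1/(a + d(55)) = 1/(I*√2010 - 3*55) = 1/(I*√2010 - 165) = 1/(-165 + I*√2010)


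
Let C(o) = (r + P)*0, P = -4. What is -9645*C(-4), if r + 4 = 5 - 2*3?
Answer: 0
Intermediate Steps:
r = -5 (r = -4 + (5 - 2*3) = -4 + (5 - 6) = -4 - 1 = -5)
C(o) = 0 (C(o) = (-5 - 4)*0 = -9*0 = 0)
-9645*C(-4) = -9645*0 = 0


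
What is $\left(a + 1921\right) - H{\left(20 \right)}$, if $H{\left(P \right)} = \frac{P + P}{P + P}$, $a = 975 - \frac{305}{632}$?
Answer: $\frac{1829335}{632} \approx 2894.5$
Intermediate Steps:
$a = \frac{615895}{632}$ ($a = 975 - \frac{305}{632} = \frac{615895}{632} \approx 974.52$)
$H{\left(P \right)} = 1$ ($H{\left(P \right)} = \frac{2 P}{2 P} = 2 P \frac{1}{2 P} = 1$)
$\left(a + 1921\right) - H{\left(20 \right)} = \left(\frac{615895}{632} + 1921\right) - 1 = \frac{1829967}{632} - 1 = \frac{1829335}{632}$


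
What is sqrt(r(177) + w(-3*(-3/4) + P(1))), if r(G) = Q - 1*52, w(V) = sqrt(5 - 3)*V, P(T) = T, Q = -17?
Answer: sqrt(-276 + 13*sqrt(2))/2 ≈ 8.0252*I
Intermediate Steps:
w(V) = V*sqrt(2) (w(V) = sqrt(2)*V = V*sqrt(2))
r(G) = -69 (r(G) = -17 - 1*52 = -17 - 52 = -69)
sqrt(r(177) + w(-3*(-3/4) + P(1))) = sqrt(-69 + (-3*(-3/4) + 1)*sqrt(2)) = sqrt(-69 + (9/4 + 1)*sqrt(2)) = sqrt(-69 + 13*sqrt(2)/4)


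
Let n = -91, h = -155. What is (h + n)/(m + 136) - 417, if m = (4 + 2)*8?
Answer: -38487/92 ≈ -418.34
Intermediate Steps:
m = 48 (m = 6*8 = 48)
(h + n)/(m + 136) - 417 = (-155 - 91)/(48 + 136) - 417 = -246/184 - 417 = -246*1/184 - 417 = -123/92 - 417 = -38487/92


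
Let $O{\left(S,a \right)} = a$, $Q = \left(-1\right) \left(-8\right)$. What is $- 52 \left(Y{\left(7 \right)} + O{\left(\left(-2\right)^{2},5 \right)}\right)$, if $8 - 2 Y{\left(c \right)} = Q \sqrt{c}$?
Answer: $-468 + 208 \sqrt{7} \approx 82.316$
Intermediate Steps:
$Q = 8$
$Y{\left(c \right)} = 4 - 4 \sqrt{c}$ ($Y{\left(c \right)} = 4 - \frac{8 \sqrt{c}}{2} = 4 - 4 \sqrt{c}$)
$- 52 \left(Y{\left(7 \right)} + O{\left(\left(-2\right)^{2},5 \right)}\right) = - 52 \left(\left(4 - 4 \sqrt{7}\right) + 5\right) = - 52 \left(9 - 4 \sqrt{7}\right) = -468 + 208 \sqrt{7}$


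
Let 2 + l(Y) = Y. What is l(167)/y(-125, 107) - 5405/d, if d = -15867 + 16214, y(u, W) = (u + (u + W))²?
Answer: -10042690/645073 ≈ -15.568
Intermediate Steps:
l(Y) = -2 + Y
y(u, W) = (W + 2*u)² (y(u, W) = (u + (W + u))² = (W + 2*u)²)
d = 347
l(167)/y(-125, 107) - 5405/d = (-2 + 167)/((107 + 2*(-125))²) - 5405/347 = 165/((107 - 250)²) - 5405*1/347 = 165/((-143)²) - 5405/347 = 165/20449 - 5405/347 = 165*(1/20449) - 5405/347 = 15/1859 - 5405/347 = -10042690/645073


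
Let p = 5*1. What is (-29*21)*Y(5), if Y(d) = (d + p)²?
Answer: -60900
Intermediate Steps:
p = 5
Y(d) = (5 + d)² (Y(d) = (d + 5)² = (5 + d)²)
(-29*21)*Y(5) = (-29*21)*(5 + 5)² = -609*10² = -609*100 = -60900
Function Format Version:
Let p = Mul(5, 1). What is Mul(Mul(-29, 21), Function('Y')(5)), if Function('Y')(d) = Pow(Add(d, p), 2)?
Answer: -60900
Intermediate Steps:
p = 5
Function('Y')(d) = Pow(Add(5, d), 2) (Function('Y')(d) = Pow(Add(d, 5), 2) = Pow(Add(5, d), 2))
Mul(Mul(-29, 21), Function('Y')(5)) = Mul(Mul(-29, 21), Pow(Add(5, 5), 2)) = Mul(-609, Pow(10, 2)) = Mul(-609, 100) = -60900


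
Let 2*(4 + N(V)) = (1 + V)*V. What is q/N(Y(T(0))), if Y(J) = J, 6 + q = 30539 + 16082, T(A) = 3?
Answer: 46615/2 ≈ 23308.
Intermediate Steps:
q = 46615 (q = -6 + (30539 + 16082) = -6 + 46621 = 46615)
N(V) = -4 + V*(1 + V)/2 (N(V) = -4 + ((1 + V)*V)/2 = -4 + (V*(1 + V))/2 = -4 + V*(1 + V)/2)
q/N(Y(T(0))) = 46615/(-4 + (½)*3 + (½)*3²) = 46615/(-4 + 3/2 + (½)*9) = 46615/(-4 + 3/2 + 9/2) = 46615/2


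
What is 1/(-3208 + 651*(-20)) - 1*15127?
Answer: -245480957/16228 ≈ -15127.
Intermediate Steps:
1/(-3208 + 651*(-20)) - 1*15127 = 1/(-3208 - 13020) - 15127 = 1/(-16228) - 15127 = -1/16228 - 15127 = -245480957/16228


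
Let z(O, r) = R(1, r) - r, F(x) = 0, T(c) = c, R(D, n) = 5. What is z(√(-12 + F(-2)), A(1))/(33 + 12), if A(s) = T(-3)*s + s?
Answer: 7/45 ≈ 0.15556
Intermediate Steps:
A(s) = -2*s (A(s) = -3*s + s = -2*s)
z(O, r) = 5 - r
z(√(-12 + F(-2)), A(1))/(33 + 12) = (5 - (-2))/(33 + 12) = (5 - 1*(-2))/45 = (5 + 2)/45 = (1/45)*7 = 7/45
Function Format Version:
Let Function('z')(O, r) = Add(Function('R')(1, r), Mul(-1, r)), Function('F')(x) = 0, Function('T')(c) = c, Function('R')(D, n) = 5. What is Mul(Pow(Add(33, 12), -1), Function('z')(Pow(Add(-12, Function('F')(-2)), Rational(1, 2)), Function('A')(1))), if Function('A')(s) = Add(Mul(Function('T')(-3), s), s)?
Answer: Rational(7, 45) ≈ 0.15556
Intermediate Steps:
Function('A')(s) = Mul(-2, s) (Function('A')(s) = Add(Mul(-3, s), s) = Mul(-2, s))
Function('z')(O, r) = Add(5, Mul(-1, r))
Mul(Pow(Add(33, 12), -1), Function('z')(Pow(Add(-12, Function('F')(-2)), Rational(1, 2)), Function('A')(1))) = Mul(Pow(Add(33, 12), -1), Add(5, Mul(-1, Mul(-2, 1)))) = Mul(Pow(45, -1), Add(5, Mul(-1, -2))) = Mul(Rational(1, 45), Add(5, 2)) = Mul(Rational(1, 45), 7) = Rational(7, 45)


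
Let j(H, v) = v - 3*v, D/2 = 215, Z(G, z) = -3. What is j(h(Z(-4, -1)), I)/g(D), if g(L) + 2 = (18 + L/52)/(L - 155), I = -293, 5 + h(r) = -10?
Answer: -4189900/13617 ≈ -307.70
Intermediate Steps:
D = 430 (D = 2*215 = 430)
h(r) = -15 (h(r) = -5 - 10 = -15)
j(H, v) = -2*v
g(L) = -2 + (18 + L/52)/(-155 + L) (g(L) = -2 + (18 + L/52)/(L - 155) = -2 + (18 + L*(1/52))/(-155 + L) = -2 + (18 + L/52)/(-155 + L))
j(h(Z(-4, -1)), I)/g(D) = (-2*(-293))/(((17056 - 103*430)/(52*(-155 + 430)))) = 586/(((1/52)*(17056 - 44290)/275)) = 586/(((1/52)*(1/275)*(-27234))) = 586/(-13617/7150) = 586*(-7150/13617) = -4189900/13617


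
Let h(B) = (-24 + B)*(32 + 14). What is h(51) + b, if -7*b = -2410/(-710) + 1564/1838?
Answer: 566997805/456743 ≈ 1241.4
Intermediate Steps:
h(B) = -1104 + 46*B (h(B) = (-24 + B)*46 = -1104 + 46*B)
b = -277001/456743 (b = -(-2410/(-710) + 1564/1838)/7 = -(-2410*(-1/710) + 1564*(1/1838))/7 = -(241/71 + 782/919)/7 = -⅐*277001/65249 = -277001/456743 ≈ -0.60647)
h(51) + b = (-1104 + 46*51) - 277001/456743 = (-1104 + 2346) - 277001/456743 = 1242 - 277001/456743 = 566997805/456743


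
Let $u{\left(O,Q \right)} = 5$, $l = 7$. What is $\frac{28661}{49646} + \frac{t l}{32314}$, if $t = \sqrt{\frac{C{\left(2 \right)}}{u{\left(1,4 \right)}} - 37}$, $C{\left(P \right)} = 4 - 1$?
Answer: $\frac{28661}{49646} + \frac{7 i \sqrt{910}}{161570} \approx 0.57731 + 0.0013069 i$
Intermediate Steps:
$C{\left(P \right)} = 3$
$t = \frac{i \sqrt{910}}{5}$ ($t = \sqrt{\frac{3}{5} - 37} = \sqrt{- \frac{182}{5}} = \frac{i \sqrt{910}}{5} \approx 6.0332 i$)
$\frac{28661}{49646} + \frac{t l}{32314} = \frac{28661}{49646} + \frac{\frac{i \sqrt{910}}{5} \cdot 7}{32314} = 28661 \cdot \frac{1}{49646} + \frac{7 i \sqrt{910}}{5} \cdot \frac{1}{32314} = \frac{28661}{49646} + \frac{7 i \sqrt{910}}{161570}$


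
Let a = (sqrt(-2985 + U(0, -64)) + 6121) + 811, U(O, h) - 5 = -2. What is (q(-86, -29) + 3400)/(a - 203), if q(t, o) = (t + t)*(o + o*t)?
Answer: -943360940/15094141 + 420580*I*sqrt(2982)/45282423 ≈ -62.498 + 0.50719*I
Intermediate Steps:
U(O, h) = 3 (U(O, h) = 5 - 2 = 3)
q(t, o) = 2*t*(o + o*t) (q(t, o) = (2*t)*(o + o*t) = 2*t*(o + o*t))
a = 6932 + I*sqrt(2982) (a = (sqrt(-2985 + 3) + 6121) + 811 = (sqrt(-2982) + 6121) + 811 = (I*sqrt(2982) + 6121) + 811 = (6121 + I*sqrt(2982)) + 811 = 6932 + I*sqrt(2982) ≈ 6932.0 + 54.608*I)
(q(-86, -29) + 3400)/(a - 203) = (2*(-29)*(-86)*(1 - 86) + 3400)/((6932 + I*sqrt(2982)) - 203) = (2*(-29)*(-86)*(-85) + 3400)/(6729 + I*sqrt(2982)) = (-423980 + 3400)/(6729 + I*sqrt(2982)) = -420580/(6729 + I*sqrt(2982))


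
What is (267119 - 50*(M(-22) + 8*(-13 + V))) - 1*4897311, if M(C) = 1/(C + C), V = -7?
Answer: -101688199/22 ≈ -4.6222e+6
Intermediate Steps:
M(C) = 1/(2*C)
(267119 - 50*(M(-22) + 8*(-13 + V))) - 1*4897311 = (267119 - 50*((½)/(-22) + 8*(-13 - 7))) - 1*4897311 = (267119 - 50*((½)*(-1/22) + 8*(-20))) - 4897311 = (267119 - 50*(-1/44 - 160)) - 4897311 = (267119 - 50*(-7041)/44) - 4897311 = (267119 - 1*(-176025/22)) - 4897311 = (267119 + 176025/22) - 4897311 = 6052643/22 - 4897311 = -101688199/22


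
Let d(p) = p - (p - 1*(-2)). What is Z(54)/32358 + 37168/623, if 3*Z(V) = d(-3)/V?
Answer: 97417253041/1632881754 ≈ 59.660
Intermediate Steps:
d(p) = -2 (d(p) = p - (p + 2) = p - (2 + p) = p + (-2 - p) = -2)
Z(V) = -2/(3*V) (Z(V) = (-2/V)/3 = -2/(3*V))
Z(54)/32358 + 37168/623 = -⅔/54/32358 + 37168/623 = -⅔*1/54*(1/32358) + 37168*(1/623) = -1/81*1/32358 + 37168/623 = -1/2620998 + 37168/623 = 97417253041/1632881754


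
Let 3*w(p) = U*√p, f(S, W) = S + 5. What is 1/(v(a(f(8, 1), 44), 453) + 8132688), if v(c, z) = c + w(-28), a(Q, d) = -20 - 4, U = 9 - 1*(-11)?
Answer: 9149247/74407751705408 - 15*I*√7/74407751705408 ≈ 1.2296e-7 - 5.3336e-13*I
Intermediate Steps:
f(S, W) = 5 + S
U = 20 (U = 9 + 11 = 20)
a(Q, d) = -24
w(p) = 20*√p/3 (w(p) = (20*√p)/3 = 20*√p/3)
v(c, z) = c + 40*I*√7/3 (v(c, z) = c + 20*√(-28)/3 = c + 20*(2*I*√7)/3 = c + 40*I*√7/3)
1/(v(a(f(8, 1), 44), 453) + 8132688) = 1/((-24 + 40*I*√7/3) + 8132688) = 1/(8132664 + 40*I*√7/3)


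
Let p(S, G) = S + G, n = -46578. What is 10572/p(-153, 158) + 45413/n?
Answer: 492195551/232890 ≈ 2113.4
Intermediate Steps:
p(S, G) = G + S
10572/p(-153, 158) + 45413/n = 10572/(158 - 153) + 45413/(-46578) = 10572/5 + 45413*(-1/46578) = 10572*(1/5) - 45413/46578 = 10572/5 - 45413/46578 = 492195551/232890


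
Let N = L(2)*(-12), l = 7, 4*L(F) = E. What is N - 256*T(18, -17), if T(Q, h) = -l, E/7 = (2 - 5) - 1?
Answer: 1876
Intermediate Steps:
E = -28 (E = 7*((2 - 5) - 1) = 7*(-3 - 1) = 7*(-4) = -28)
L(F) = -7 (L(F) = (¼)*(-28) = -7)
T(Q, h) = -7 (T(Q, h) = -1*7 = -7)
N = 84 (N = -7*(-12) = 84)
N - 256*T(18, -17) = 84 - 256*(-7) = 84 + 1792 = 1876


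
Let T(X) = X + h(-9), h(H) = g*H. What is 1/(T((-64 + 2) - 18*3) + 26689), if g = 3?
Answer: 1/26546 ≈ 3.7670e-5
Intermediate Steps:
h(H) = 3*H
T(X) = -27 + X (T(X) = X + 3*(-9) = X - 27 = -27 + X)
1/(T((-64 + 2) - 18*3) + 26689) = 1/((-27 + ((-64 + 2) - 18*3)) + 26689) = 1/((-27 + (-62 - 54)) + 26689) = 1/((-27 - 116) + 26689) = 1/(-143 + 26689) = 1/26546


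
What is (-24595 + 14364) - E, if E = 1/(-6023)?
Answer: -61621312/6023 ≈ -10231.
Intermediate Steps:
E = -1/6023 ≈ -0.00016603
(-24595 + 14364) - E = (-24595 + 14364) - 1*(-1/6023) = -10231 + 1/6023 = -61621312/6023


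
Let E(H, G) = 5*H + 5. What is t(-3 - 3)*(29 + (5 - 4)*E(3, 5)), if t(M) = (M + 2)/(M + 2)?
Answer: 49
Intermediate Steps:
E(H, G) = 5 + 5*H
t(M) = 1 (t(M) = (2 + M)/(2 + M) = 1)
t(-3 - 3)*(29 + (5 - 4)*E(3, 5)) = 1*(29 + (5 - 4)*(5 + 5*3)) = 1*(29 + 1*(5 + 15)) = 1*(29 + 1*20) = 1*(29 + 20) = 1*49 = 49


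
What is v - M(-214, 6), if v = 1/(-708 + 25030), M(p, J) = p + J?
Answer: 5058977/24322 ≈ 208.00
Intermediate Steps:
M(p, J) = J + p
v = 1/24322 ≈ 4.1115e-5
v - M(-214, 6) = 1/24322 - (6 - 214) = 1/24322 - 1*(-208) = 1/24322 + 208 = 5058977/24322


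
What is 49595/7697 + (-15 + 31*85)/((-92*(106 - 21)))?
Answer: 18383338/3009527 ≈ 6.1084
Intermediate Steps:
49595/7697 + (-15 + 31*85)/((-92*(106 - 21))) = 49595*(1/7697) + (-15 + 2635)/((-92*85)) = 49595/7697 + 2620/(-7820) = 49595/7697 + 2620*(-1/7820) = 49595/7697 - 131/391 = 18383338/3009527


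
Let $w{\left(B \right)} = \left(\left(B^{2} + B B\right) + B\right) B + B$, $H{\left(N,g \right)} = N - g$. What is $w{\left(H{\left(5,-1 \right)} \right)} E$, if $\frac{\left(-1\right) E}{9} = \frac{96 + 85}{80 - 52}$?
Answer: $- \frac{386073}{14} \approx -27577.0$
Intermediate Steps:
$E = - \frac{1629}{28}$ ($E = - 9 \frac{96 + 85}{80 - 52} = - 9 \cdot \frac{181}{28} = - 9 \cdot 181 \cdot \frac{1}{28} = \left(-9\right) \frac{181}{28} = - \frac{1629}{28} \approx -58.179$)
$w{\left(B \right)} = B + B \left(B + 2 B^{2}\right)$ ($w{\left(B \right)} = \left(\left(B^{2} + B^{2}\right) + B\right) B + B = \left(2 B^{2} + B\right) B + B = \left(B + 2 B^{2}\right) B + B = B \left(B + 2 B^{2}\right) + B = B + B \left(B + 2 B^{2}\right)$)
$w{\left(H{\left(5,-1 \right)} \right)} E = \left(5 - -1\right) \left(1 + \left(5 - -1\right) + 2 \left(5 - -1\right)^{2}\right) \left(- \frac{1629}{28}\right) = \left(5 + 1\right) \left(1 + \left(5 + 1\right) + 2 \left(5 + 1\right)^{2}\right) \left(- \frac{1629}{28}\right) = 6 \left(1 + 6 + 2 \cdot 6^{2}\right) \left(- \frac{1629}{28}\right) = 6 \left(1 + 6 + 2 \cdot 36\right) \left(- \frac{1629}{28}\right) = 6 \left(1 + 6 + 72\right) \left(- \frac{1629}{28}\right) = 6 \cdot 79 \left(- \frac{1629}{28}\right) = 474 \left(- \frac{1629}{28}\right) = - \frac{386073}{14}$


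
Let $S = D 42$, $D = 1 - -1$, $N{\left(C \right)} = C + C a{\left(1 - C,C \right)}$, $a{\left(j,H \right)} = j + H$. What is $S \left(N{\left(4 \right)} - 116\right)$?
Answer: $-9072$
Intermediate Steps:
$a{\left(j,H \right)} = H + j$
$N{\left(C \right)} = 2 C$ ($N{\left(C \right)} = C + C \left(C - \left(-1 + C\right)\right) = C + C 1 = C + C = 2 C$)
$D = 2$ ($D = 1 + 1 = 2$)
$S = 84$ ($S = 2 \cdot 42 = 84$)
$S \left(N{\left(4 \right)} - 116\right) = 84 \left(2 \cdot 4 - 116\right) = 84 \left(8 - 116\right) = 84 \left(-108\right) = -9072$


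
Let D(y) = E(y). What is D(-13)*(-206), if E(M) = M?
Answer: 2678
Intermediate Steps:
D(y) = y
D(-13)*(-206) = -13*(-206) = 2678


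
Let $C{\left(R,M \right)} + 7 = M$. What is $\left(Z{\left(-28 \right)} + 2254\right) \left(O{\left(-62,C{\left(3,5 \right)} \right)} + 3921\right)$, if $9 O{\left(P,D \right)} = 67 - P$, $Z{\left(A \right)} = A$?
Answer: $8760052$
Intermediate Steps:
$C{\left(R,M \right)} = -7 + M$
$O{\left(P,D \right)} = \frac{67}{9} - \frac{P}{9}$ ($O{\left(P,D \right)} = \frac{67 - P}{9} = \frac{67}{9} - \frac{P}{9}$)
$\left(Z{\left(-28 \right)} + 2254\right) \left(O{\left(-62,C{\left(3,5 \right)} \right)} + 3921\right) = \left(-28 + 2254\right) \left(\left(\frac{67}{9} - - \frac{62}{9}\right) + 3921\right) = 2226 \left(\left(\frac{67}{9} + \frac{62}{9}\right) + 3921\right) = 2226 \left(\frac{43}{3} + 3921\right) = 2226 \cdot \frac{11806}{3} = 8760052$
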